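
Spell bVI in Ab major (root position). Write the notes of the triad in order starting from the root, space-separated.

Fb Ab Cb

The root of bVI is the lowered 6th degree: F becomes Fb. In Ab minor the chord on Fb is Fb–Ab–Cb.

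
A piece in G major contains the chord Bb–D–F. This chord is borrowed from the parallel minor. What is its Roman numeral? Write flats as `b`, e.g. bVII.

The root Bb is the lowered 3rd scale degree — diatonically G major has B there. The diatonic chord on degree 3 would be Bm (iii), but Bb–D–F is the major chord from G minor. As a borrowed chord it is labeled bIII.

bIII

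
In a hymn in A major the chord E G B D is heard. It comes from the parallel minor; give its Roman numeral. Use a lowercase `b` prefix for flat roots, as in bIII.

E is scale degree 5 in A major. Diatonically A major has E (V) on that degree; E–G–B–D is instead the minor-seventh chord native to A minor, so it takes the label v7.

v7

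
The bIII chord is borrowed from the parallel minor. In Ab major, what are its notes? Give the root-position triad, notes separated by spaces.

Cb Eb Gb

The root of bIII is the lowered 3rd degree: C becomes Cb. Building the major chord from the parallel minor on Cb: Cb–Eb–Gb.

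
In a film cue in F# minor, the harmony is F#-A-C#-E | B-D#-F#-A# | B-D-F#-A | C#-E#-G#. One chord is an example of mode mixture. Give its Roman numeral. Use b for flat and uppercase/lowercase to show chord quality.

IVmaj7

In F# minor (with V from harmonic minor) the diatonic chords are F#m, G#dim, A, Bm, C#, D, E. Of the given chords, F#–A–C#–E = F#m7, B–D–F#–A = Bm7 and C#–E#–G# = C# are diatonic. B–D#–F#–A# doesn't fit — on degree 4 F# minor would have Bm (iv). Bmaj7 is the degree-4 chord of F# major, so it is the borrowed IVmaj7.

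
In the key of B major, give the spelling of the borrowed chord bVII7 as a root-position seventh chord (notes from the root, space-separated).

A C# E G

Scale degree 7 in B major is A#. bVII7 uses the lowered form, A, taken from B minor. In B minor the chord on A is A–C#–E–G.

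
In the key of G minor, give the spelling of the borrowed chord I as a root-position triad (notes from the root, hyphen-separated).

The root, G, is scale degree 1 — the same note in G minor and G major; only the chord quality changes. Building the major chord from the parallel major on G: G–B–D.

G-B-D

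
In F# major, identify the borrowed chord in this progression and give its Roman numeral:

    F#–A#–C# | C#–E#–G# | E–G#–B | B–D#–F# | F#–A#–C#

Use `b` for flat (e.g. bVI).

bVII

F# major has the diatonic set F#, G#m, A#m, B, C#, D#m, E#dim. F#–A#–C# = F#, C#–E#–G# = C# and B–D#–F# = B all belong to that set. E–G#–B doesn't fit — on degree 7 F# major would have E#dim (vii°). E is the degree-7 chord of F# minor, so it is the borrowed bVII.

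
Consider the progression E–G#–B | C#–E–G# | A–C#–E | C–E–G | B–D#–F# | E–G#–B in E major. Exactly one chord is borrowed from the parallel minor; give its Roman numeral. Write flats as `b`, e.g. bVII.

bVI

The diatonic triads in E major are E, F#m, G#m, A, B, C#m, D#dim. Of the given chords, E–G#–B = E, C#–E–G# = C#m, A–C#–E = A and B–D#–F# = B are diatonic. But C–E–G is foreign: the diatonic vi on degree 6 is C#m, whereas C comes from E minor. It is labeled bVI.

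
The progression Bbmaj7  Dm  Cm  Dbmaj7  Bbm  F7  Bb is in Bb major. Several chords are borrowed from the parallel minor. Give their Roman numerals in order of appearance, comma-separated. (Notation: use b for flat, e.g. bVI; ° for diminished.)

The diatonic triads in Bb major are Bb, Cm, Dm, Eb, F, Gm, Adim. Bbmaj7, Dm, Cm, F7 and Bb all belong to that set. Dbmaj7 (Db–F–Ab–C) doesn't fit — on degree 3 Bb major would have Dm (iii). Dbmaj7 is the degree-3 chord of Bb minor, so it is the borrowed bIIImaj7. But Bbm (Bb–Db–F) is foreign: the diatonic I on degree 1 is Bb, whereas Bbm comes from Bb minor. It is labeled i.

bIIImaj7, i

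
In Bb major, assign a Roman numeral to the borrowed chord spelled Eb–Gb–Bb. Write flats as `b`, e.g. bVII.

The root Eb is the diatonic 4th degree of Bb major; the borrowing shows in the chord quality. Diatonically Bb major has Eb (IV) on that degree; Eb–Gb–Bb is instead the minor chord native to Bb minor, so it takes the label iv.

iv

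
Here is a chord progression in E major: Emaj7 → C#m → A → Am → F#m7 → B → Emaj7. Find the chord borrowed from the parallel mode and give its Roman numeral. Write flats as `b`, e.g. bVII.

The diatonic triads in E major are E, F#m, G#m, A, B, C#m, D#dim. Emaj7, C#m, A, F#m7 and B all belong to that set. Am (A–C–E) doesn't fit — on degree 4 E major would have A (IV). Am is the degree-4 chord of E minor, so it is the borrowed iv.

iv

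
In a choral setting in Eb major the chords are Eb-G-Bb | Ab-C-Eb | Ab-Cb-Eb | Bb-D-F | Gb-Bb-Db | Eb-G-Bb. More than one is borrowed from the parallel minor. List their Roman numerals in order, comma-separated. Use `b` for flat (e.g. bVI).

Eb major has the diatonic set Eb, Fm, Gm, Ab, Bb, Cm, Ddim. Of the given chords, Eb–G–Bb = Eb, Ab–C–Eb = Ab and Bb–D–F = Bb are diatonic. But Ab–Cb–Eb is foreign: the diatonic IV on degree 4 is Ab, whereas Abm comes from Eb minor. It is labeled iv. Gb–Bb–Db doesn't fit — on degree 3 Eb major would have Gm (iii). Gb is the degree-3 chord of Eb minor, so it is the borrowed bIII.

iv, bIII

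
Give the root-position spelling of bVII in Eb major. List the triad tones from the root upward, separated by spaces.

Scale degree 7 in Eb major is D. bVII uses the lowered form, Db, taken from Eb minor. In Eb minor the chord on Db is Db–F–Ab.

Db F Ab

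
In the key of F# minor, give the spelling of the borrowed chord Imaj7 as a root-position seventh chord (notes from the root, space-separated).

F# A# C# E#

The root, F#, is scale degree 1 — the same note in F# minor and F# major; only the chord quality changes. Building the major-seventh chord from the parallel major on F#: F#–A#–C#–E#.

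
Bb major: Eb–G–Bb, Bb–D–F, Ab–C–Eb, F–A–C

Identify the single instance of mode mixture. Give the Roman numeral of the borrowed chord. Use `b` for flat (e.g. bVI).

The diatonic triads in Bb major are Bb, Cm, Dm, Eb, F, Gm, Adim. Eb–G–Bb = Eb, Bb–D–F = Bb and F–A–C = F are all diatonic. Ab–C–Eb doesn't fit — on degree 7 Bb major would have Adim (vii°). Ab is the degree-7 chord of Bb minor, so it is the borrowed bVII.

bVII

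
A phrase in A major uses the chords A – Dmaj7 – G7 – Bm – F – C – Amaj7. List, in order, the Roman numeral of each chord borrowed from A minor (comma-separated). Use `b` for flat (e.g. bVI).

A major has the diatonic set A, Bm, C#m, D, E, F#m, G#dim. A, Dmaj7, Bm and Amaj7 all belong to that set. G7 (G–B–D–F) is not: scale degree 7 in A major carries G#dim (vii°). In A minor the chord on that degree is G7, so here it functions as bVII7, borrowed from the parallel minor. F (F–A–C) doesn't fit — on degree 6 A major would have F#m (vi). F is the degree-6 chord of A minor, so it is the borrowed bVI. C (C–E–G) is not: scale degree 3 in A major carries C#m (iii). In A minor the chord on that degree is C, so here it functions as bIII, borrowed from the parallel minor.

bVII7, bVI, bIII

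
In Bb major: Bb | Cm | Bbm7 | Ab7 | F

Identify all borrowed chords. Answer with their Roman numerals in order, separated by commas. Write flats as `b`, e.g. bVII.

The diatonic triads in Bb major are Bb, Cm, Dm, Eb, F, Gm, Adim. Bb, Cm and F all belong to that set. But Bbm7 (Bb–Db–F–Ab) is foreign: the diatonic I on degree 1 is Bb, whereas Bbm7 comes from Bb minor. It is labeled i7. Ab7 (Ab–C–Eb–Gb) is not: scale degree 7 in Bb major carries Adim (vii°). In Bb minor the chord on that degree is Ab7, so here it functions as bVII7, borrowed from the parallel minor.

i7, bVII7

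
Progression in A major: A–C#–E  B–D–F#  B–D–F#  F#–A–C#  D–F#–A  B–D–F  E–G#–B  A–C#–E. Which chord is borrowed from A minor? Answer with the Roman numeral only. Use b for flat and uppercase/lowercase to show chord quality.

The diatonic triads in A major are A, Bm, C#m, D, E, F#m, G#dim. A–C#–E = A, B–D–F# = Bm, F#–A–C# = F#m, D–F#–A = D and E–G#–B = E all belong to that set. But B–D–F is foreign: the diatonic ii on degree 2 is Bm, whereas Bdim comes from A minor. It is labeled ii°.

ii°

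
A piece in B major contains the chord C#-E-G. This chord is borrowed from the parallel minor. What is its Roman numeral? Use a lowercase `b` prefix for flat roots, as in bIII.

C# is scale degree 2 in B major. The diatonic chord on degree 2 would be C#m (ii), but C#–E–G is the diminished chord from B minor. As a borrowed chord it is labeled ii°.

ii°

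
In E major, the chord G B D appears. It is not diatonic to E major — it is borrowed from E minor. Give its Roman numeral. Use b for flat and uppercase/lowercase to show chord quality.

bIII

G is the lowered form of scale degree 3 in E major (the diatonic degree 3 is G#). Diatonically E major has G#m (iii) on that degree; G–B–D is instead the major chord native to E minor, so it takes the label bIII.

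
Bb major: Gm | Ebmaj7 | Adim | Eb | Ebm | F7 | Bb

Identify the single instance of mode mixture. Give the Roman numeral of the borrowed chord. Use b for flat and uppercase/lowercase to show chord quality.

iv

In Bb major the diatonic chords are Bb, Cm, Dm, Eb, F, Gm, Adim. Gm, Ebmaj7, Adim, Eb, F7 and Bb all belong to that set. But Ebm (Eb–Gb–Bb) is foreign: the diatonic IV on degree 4 is Eb, whereas Ebm comes from Bb minor. It is labeled iv.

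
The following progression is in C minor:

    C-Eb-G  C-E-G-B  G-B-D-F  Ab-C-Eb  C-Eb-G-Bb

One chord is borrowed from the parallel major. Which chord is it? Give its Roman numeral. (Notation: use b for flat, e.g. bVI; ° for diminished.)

Imaj7

The diatonic triads in C minor (with V from harmonic minor) are Cm, Ddim, Eb, Fm, G, Ab, Bb. C–Eb–G = Cm, G–B–D–F = G7, Ab–C–Eb = Ab and C–Eb–G–Bb = Cm7 are all diatonic. But C–E–G–B is foreign: the diatonic i on degree 1 is Cm, whereas Cmaj7 comes from C major. It is labeled Imaj7.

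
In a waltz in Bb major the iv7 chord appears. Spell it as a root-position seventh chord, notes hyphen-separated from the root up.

Eb-Gb-Bb-Db

The root, Eb, is scale degree 4 — the same note in Bb major and Bb minor; only the chord quality changes. Stacking thirds in Bb minor on Eb gives Eb–Gb–Bb–Db.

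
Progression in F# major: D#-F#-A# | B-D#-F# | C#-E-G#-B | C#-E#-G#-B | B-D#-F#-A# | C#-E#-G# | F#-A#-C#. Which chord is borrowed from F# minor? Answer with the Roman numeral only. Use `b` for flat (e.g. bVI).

F# major has the diatonic set F#, G#m, A#m, B, C#, D#m, E#dim. D#–F#–A# = D#m, B–D#–F# = B, C#–E#–G#–B = C#7, B–D#–F#–A# = Bmaj7, C#–E#–G# = C# and F#–A#–C# = F# are all diatonic. C#–E–G#–B is not: scale degree 5 in F# major carries C# (V). In F# minor the chord on that degree is C#m7, so here it functions as v7, borrowed from the parallel minor.

v7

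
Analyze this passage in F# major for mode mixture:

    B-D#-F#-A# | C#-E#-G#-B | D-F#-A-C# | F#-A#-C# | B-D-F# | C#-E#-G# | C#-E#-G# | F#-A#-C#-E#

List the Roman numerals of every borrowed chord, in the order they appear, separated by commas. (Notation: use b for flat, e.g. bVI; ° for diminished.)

bVImaj7, iv

In F# major the diatonic chords are F#, G#m, A#m, B, C#, D#m, E#dim. B–D#–F#–A# = Bmaj7, C#–E#–G#–B = C#7, F#–A#–C# = F#, C#–E#–G# = C# and F#–A#–C#–E# = F#maj7 all belong to that set. D–F#–A–C# is not: scale degree 6 in F# major carries D#m (vi). In F# minor the chord on that degree is Dmaj7, so here it functions as bVImaj7, borrowed from the parallel minor. But B–D–F# is foreign: the diatonic IV on degree 4 is B, whereas Bm comes from F# minor. It is labeled iv.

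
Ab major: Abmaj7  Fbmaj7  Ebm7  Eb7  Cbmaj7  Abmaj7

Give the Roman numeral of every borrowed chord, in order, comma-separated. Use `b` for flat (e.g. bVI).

The diatonic triads in Ab major are Ab, Bbm, Cm, Db, Eb, Fm, Gdim. Abmaj7 and Eb7 are both diatonic. But Fbmaj7 (Fb–Ab–Cb–Eb) is foreign: the diatonic vi on degree 6 is Fm, whereas Fbmaj7 comes from Ab minor. It is labeled bVImaj7. Ebm7 (Eb–Gb–Bb–Db) doesn't fit — on degree 5 Ab major would have Eb (V). Ebm7 is the degree-5 chord of Ab minor, so it is the borrowed v7. But Cbmaj7 (Cb–Eb–Gb–Bb) is foreign: the diatonic iii on degree 3 is Cm, whereas Cbmaj7 comes from Ab minor. It is labeled bIIImaj7.

bVImaj7, v7, bIIImaj7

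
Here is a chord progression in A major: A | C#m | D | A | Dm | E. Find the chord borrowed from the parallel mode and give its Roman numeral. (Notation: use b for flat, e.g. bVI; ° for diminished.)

iv

The diatonic triads in A major are A, Bm, C#m, D, E, F#m, G#dim. A, C#m, D and E all belong to that set. Dm (D–F–A) is not: scale degree 4 in A major carries D (IV). In A minor the chord on that degree is Dm, so here it functions as iv, borrowed from the parallel minor.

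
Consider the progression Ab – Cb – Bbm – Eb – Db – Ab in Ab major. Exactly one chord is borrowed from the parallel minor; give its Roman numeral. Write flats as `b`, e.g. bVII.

bIII

In Ab major the diatonic chords are Ab, Bbm, Cm, Db, Eb, Fm, Gdim. Ab, Bbm, Eb and Db all belong to that set. Cb (Cb–Eb–Gb) doesn't fit — on degree 3 Ab major would have Cm (iii). Cb is the degree-3 chord of Ab minor, so it is the borrowed bIII.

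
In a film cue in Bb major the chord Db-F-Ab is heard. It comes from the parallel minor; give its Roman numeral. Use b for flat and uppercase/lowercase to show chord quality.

bIII

Db is the lowered form of scale degree 3 in Bb major (the diatonic degree 3 is D). Diatonically Bb major has Dm (iii) on that degree; Db–F–Ab is instead the major chord native to Bb minor, so it takes the label bIII.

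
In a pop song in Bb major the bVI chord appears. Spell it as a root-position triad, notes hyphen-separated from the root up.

Gb-Bb-Db

bVI is built on the lowered scale degree 6. In Bb major degree 6 is G; lowered it becomes Gb. Building the major chord from the parallel minor on Gb: Gb–Bb–Db.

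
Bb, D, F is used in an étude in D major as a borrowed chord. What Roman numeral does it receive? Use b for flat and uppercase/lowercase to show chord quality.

The root Bb is the lowered 6th scale degree — diatonically D major has B there. The diatonic chord on degree 6 would be Bm (vi), but Bb–D–F is the major chord from D minor. As a borrowed chord it is labeled bVI.

bVI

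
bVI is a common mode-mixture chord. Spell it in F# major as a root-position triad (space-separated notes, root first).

D F# A

Scale degree 6 in F# major is D#. bVI uses the lowered form, D, taken from F# minor. In F# minor the chord on D is D–F#–A.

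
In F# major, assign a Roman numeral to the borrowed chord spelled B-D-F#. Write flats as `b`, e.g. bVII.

B is scale degree 4 in F# major. The diatonic chord on degree 4 would be B (IV), but B–D–F# is the minor chord from F# minor. As a borrowed chord it is labeled iv.

iv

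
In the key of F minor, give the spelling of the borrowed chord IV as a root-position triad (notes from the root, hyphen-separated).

Bb-D-F

The root, Bb, is scale degree 4 — the same note in F minor and F major; only the chord quality changes. Stacking thirds in F major on Bb gives Bb–D–F.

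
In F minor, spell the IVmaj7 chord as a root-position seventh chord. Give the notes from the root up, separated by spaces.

IVmaj7 is built on scale degree 4, which is Bb in both F minor and its parallel. Stacking thirds in F major on Bb gives Bb–D–F–A.

Bb D F A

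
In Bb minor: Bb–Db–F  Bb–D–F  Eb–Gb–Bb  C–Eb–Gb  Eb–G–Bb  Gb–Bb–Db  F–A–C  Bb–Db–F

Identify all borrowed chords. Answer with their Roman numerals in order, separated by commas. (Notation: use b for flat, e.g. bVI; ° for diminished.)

I, IV

In Bb minor (with V from harmonic minor) the diatonic chords are Bbm, Cdim, Db, Ebm, F, Gb, Ab. Of the given chords, Bb–Db–F = Bbm, Eb–Gb–Bb = Ebm, C–Eb–Gb = Cdim, Gb–Bb–Db = Gb and F–A–C = F are diatonic. Bb–D–F doesn't fit — on degree 1 Bb minor would have Bbm (i). Bb is the degree-1 chord of Bb major, so it is the borrowed I. But Eb–G–Bb is foreign: the diatonic iv on degree 4 is Ebm, whereas Eb comes from Bb major. It is labeled IV.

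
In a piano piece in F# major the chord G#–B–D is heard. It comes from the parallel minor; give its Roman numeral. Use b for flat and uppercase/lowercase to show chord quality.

G# is scale degree 2 in F# major. The diatonic chord on degree 2 would be G#m (ii), but G#–B–D is the diminished chord from F# minor. As a borrowed chord it is labeled ii°.

ii°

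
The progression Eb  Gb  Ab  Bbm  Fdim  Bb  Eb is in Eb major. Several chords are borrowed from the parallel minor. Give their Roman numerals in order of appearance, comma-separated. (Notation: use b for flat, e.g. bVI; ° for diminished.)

bIII, v, ii°

In Eb major the diatonic chords are Eb, Fm, Gm, Ab, Bb, Cm, Ddim. Eb, Ab and Bb are all diatonic. Gb (Gb–Bb–Db) is not: scale degree 3 in Eb major carries Gm (iii). In Eb minor the chord on that degree is Gb, so here it functions as bIII, borrowed from the parallel minor. Bbm (Bb–Db–F) is not: scale degree 5 in Eb major carries Bb (V). In Eb minor the chord on that degree is Bbm, so here it functions as v, borrowed from the parallel minor. But Fdim (F–Ab–Cb) is foreign: the diatonic ii on degree 2 is Fm, whereas Fdim comes from Eb minor. It is labeled ii°.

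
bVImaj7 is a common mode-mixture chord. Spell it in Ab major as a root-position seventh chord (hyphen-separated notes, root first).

The root of bVImaj7 is the lowered 6th degree: F becomes Fb. In Ab minor the chord on Fb is Fb–Ab–Cb–Eb.

Fb-Ab-Cb-Eb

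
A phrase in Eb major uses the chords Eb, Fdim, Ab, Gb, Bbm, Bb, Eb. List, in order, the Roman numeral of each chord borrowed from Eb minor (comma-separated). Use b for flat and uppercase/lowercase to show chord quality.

Eb major has the diatonic set Eb, Fm, Gm, Ab, Bb, Cm, Ddim. Eb, Ab and Bb all belong to that set. Fdim (F–Ab–Cb) doesn't fit — on degree 2 Eb major would have Fm (ii). Fdim is the degree-2 chord of Eb minor, so it is the borrowed ii°. Gb (Gb–Bb–Db) is not: scale degree 3 in Eb major carries Gm (iii). In Eb minor the chord on that degree is Gb, so here it functions as bIII, borrowed from the parallel minor. But Bbm (Bb–Db–F) is foreign: the diatonic V on degree 5 is Bb, whereas Bbm comes from Eb minor. It is labeled v.

ii°, bIII, v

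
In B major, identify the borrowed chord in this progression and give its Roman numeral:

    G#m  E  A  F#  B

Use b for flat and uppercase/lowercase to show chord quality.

bVII

The diatonic triads in B major are B, C#m, D#m, E, F#, G#m, A#dim. G#m, E, F# and B are all diatonic. A (A–C#–E) doesn't fit — on degree 7 B major would have A#dim (vii°). A is the degree-7 chord of B minor, so it is the borrowed bVII.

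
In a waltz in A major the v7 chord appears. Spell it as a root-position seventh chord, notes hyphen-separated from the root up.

v7 is built on scale degree 5, which is E in both A major and its parallel. Building the minor-seventh chord from the parallel minor on E: E–G–B–D.

E-G-B-D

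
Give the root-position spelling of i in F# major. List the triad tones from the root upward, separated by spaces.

i is built on scale degree 1, which is F# in both F# major and its parallel. Building the minor chord from the parallel minor on F#: F#–A–C#.

F# A C#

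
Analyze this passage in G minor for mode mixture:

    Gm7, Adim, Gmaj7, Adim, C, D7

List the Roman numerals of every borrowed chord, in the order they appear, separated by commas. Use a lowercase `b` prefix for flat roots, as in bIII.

Imaj7, IV

In G minor (with V from harmonic minor) the diatonic chords are Gm, Adim, Bb, Cm, D, Eb, F. Gm7, Adim and D7 are all diatonic. Gmaj7 (G–B–D–F#) is not: scale degree 1 in G minor carries Gm (i). In G major the chord on that degree is Gmaj7, so here it functions as Imaj7, borrowed from the parallel major. But C (C–E–G) is foreign: the diatonic iv on degree 4 is Cm, whereas C comes from G major. It is labeled IV.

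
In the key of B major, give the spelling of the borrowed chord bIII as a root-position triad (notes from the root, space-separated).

Scale degree 3 in B major is D#. bIII uses the lowered form, D, taken from B minor. In B minor the chord on D is D–F#–A.

D F# A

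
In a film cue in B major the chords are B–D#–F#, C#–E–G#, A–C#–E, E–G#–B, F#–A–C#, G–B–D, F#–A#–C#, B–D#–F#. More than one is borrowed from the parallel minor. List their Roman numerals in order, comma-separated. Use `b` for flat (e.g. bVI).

In B major the diatonic chords are B, C#m, D#m, E, F#, G#m, A#dim. Of the given chords, B–D#–F# = B, C#–E–G# = C#m, E–G#–B = E and F#–A#–C# = F# are diatonic. A–C#–E is not: scale degree 7 in B major carries A#dim (vii°). In B minor the chord on that degree is A, so here it functions as bVII, borrowed from the parallel minor. F#–A–C# is not: scale degree 5 in B major carries F# (V). In B minor the chord on that degree is F#m, so here it functions as v, borrowed from the parallel minor. G–B–D is not: scale degree 6 in B major carries G#m (vi). In B minor the chord on that degree is G, so here it functions as bVI, borrowed from the parallel minor.

bVII, v, bVI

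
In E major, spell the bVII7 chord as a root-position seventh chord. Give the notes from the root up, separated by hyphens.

Scale degree 7 in E major is D#. bVII7 uses the lowered form, D, taken from E minor. In E minor the chord on D is D–F#–A–C.

D-F#-A-C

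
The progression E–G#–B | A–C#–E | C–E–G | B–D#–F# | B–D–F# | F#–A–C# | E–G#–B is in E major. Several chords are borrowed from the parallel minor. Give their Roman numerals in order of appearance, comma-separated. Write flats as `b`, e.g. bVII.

bVI, v

In E major the diatonic chords are E, F#m, G#m, A, B, C#m, D#dim. Of the given chords, E–G#–B = E, A–C#–E = A, B–D#–F# = B and F#–A–C# = F#m are diatonic. C–E–G is not: scale degree 6 in E major carries C#m (vi). In E minor the chord on that degree is C, so here it functions as bVI, borrowed from the parallel minor. But B–D–F# is foreign: the diatonic V on degree 5 is B, whereas Bm comes from E minor. It is labeled v.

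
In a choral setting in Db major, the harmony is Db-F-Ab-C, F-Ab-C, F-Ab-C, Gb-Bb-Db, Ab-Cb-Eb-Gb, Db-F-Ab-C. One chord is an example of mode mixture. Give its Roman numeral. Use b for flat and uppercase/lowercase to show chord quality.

Db major has the diatonic set Db, Ebm, Fm, Gb, Ab, Bbm, Cdim. Of the given chords, Db–F–Ab–C = Dbmaj7, F–Ab–C = Fm and Gb–Bb–Db = Gb are diatonic. Ab–Cb–Eb–Gb is not: scale degree 5 in Db major carries Ab (V). In Db minor the chord on that degree is Abm7, so here it functions as v7, borrowed from the parallel minor.

v7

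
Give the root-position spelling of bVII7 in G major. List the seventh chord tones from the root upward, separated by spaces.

The root of bVII7 is the lowered 7th degree: F# becomes F. In G minor the chord on F is F–A–C–Eb.

F A C Eb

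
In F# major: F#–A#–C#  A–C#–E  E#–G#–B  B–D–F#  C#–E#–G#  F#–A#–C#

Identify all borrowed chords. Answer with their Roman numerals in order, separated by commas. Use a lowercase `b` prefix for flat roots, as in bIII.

bIII, iv

In F# major the diatonic chords are F#, G#m, A#m, B, C#, D#m, E#dim. F#–A#–C# = F#, E#–G#–B = E#dim and C#–E#–G# = C# all belong to that set. A–C#–E doesn't fit — on degree 3 F# major would have A#m (iii). A is the degree-3 chord of F# minor, so it is the borrowed bIII. B–D–F# doesn't fit — on degree 4 F# major would have B (IV). Bm is the degree-4 chord of F# minor, so it is the borrowed iv.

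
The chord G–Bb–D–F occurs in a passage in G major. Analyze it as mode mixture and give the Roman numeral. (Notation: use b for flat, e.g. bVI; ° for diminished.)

i7

G is scale degree 1 in G major. The diatonic chord on degree 1 would be G (I), but G–Bb–D–F is the minor-seventh chord from G minor. As a borrowed chord it is labeled i7.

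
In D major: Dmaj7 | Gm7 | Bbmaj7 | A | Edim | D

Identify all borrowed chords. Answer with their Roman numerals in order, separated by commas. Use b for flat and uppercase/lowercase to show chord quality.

In D major the diatonic chords are D, Em, F#m, G, A, Bm, C#dim. Dmaj7, A and D are all diatonic. Gm7 (G–Bb–D–F) is not: scale degree 4 in D major carries G (IV). In D minor the chord on that degree is Gm7, so here it functions as iv7, borrowed from the parallel minor. Bbmaj7 (Bb–D–F–A) doesn't fit — on degree 6 D major would have Bm (vi). Bbmaj7 is the degree-6 chord of D minor, so it is the borrowed bVImaj7. Edim (E–G–Bb) is not: scale degree 2 in D major carries Em (ii). In D minor the chord on that degree is Edim, so here it functions as ii°, borrowed from the parallel minor.

iv7, bVImaj7, ii°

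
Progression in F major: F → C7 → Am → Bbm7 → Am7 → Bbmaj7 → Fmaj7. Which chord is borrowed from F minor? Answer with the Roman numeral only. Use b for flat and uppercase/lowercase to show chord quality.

iv7

The diatonic triads in F major are F, Gm, Am, Bb, C, Dm, Edim. F, C7, Am, Am7, Bbmaj7 and Fmaj7 are all diatonic. Bbm7 (Bb–Db–F–Ab) doesn't fit — on degree 4 F major would have Bb (IV). Bbm7 is the degree-4 chord of F minor, so it is the borrowed iv7.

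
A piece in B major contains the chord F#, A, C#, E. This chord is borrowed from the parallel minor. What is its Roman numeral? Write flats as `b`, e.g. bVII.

The root F# is the diatonic 5th degree of B major; the borrowing shows in the chord quality. F#–A–C#–E is a minor-seventh chord — the form found in B minor, not the diatonic V (F#). Borrowed into B major it is written v7.

v7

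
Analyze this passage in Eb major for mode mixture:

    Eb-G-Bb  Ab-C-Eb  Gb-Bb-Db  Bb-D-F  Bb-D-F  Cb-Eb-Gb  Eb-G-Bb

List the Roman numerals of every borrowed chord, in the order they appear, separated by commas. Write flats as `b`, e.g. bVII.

The diatonic triads in Eb major are Eb, Fm, Gm, Ab, Bb, Cm, Ddim. Of the given chords, Eb–G–Bb = Eb, Ab–C–Eb = Ab and Bb–D–F = Bb are diatonic. Gb–Bb–Db is not: scale degree 3 in Eb major carries Gm (iii). In Eb minor the chord on that degree is Gb, so here it functions as bIII, borrowed from the parallel minor. Cb–Eb–Gb doesn't fit — on degree 6 Eb major would have Cm (vi). Cb is the degree-6 chord of Eb minor, so it is the borrowed bVI.

bIII, bVI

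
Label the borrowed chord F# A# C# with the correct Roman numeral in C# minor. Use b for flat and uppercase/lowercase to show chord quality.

IV

F# is scale degree 4 in C# minor. The diatonic chord on degree 4 would be F#m (iv), but F#–A#–C# is the major chord from C# major. As a borrowed chord it is labeled IV.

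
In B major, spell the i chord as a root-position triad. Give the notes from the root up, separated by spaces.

B D F#

The root, B, is scale degree 1 — the same note in B major and B minor; only the chord quality changes. Building the minor chord from the parallel minor on B: B–D–F#.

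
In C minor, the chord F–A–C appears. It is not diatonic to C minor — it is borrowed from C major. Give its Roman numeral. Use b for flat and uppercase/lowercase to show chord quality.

IV

F is scale degree 4 in C minor. The diatonic chord on degree 4 would be Fm (iv), but F–A–C is the major chord from C major. As a borrowed chord it is labeled IV.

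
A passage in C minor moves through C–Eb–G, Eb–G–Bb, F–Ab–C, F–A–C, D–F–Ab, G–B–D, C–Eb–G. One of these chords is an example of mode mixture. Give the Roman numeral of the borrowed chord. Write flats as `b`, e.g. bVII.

IV

C minor has the diatonic set Cm, Ddim, Eb, Fm, G, Ab, Bb (with V from harmonic minor). C–Eb–G = Cm, Eb–G–Bb = Eb, F–Ab–C = Fm, D–F–Ab = Ddim and G–B–D = G all belong to that set. But F–A–C is foreign: the diatonic iv on degree 4 is Fm, whereas F comes from C major. It is labeled IV.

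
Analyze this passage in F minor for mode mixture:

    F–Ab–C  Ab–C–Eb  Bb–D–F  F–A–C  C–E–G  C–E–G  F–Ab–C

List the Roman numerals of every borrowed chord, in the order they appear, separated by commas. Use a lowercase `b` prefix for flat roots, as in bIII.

IV, I

In F minor (with V from harmonic minor) the diatonic chords are Fm, Gdim, Ab, Bbm, C, Db, Eb. F–Ab–C = Fm, Ab–C–Eb = Ab and C–E–G = C are all diatonic. Bb–D–F doesn't fit — on degree 4 F minor would have Bbm (iv). Bb is the degree-4 chord of F major, so it is the borrowed IV. But F–A–C is foreign: the diatonic i on degree 1 is Fm, whereas F comes from F major. It is labeled I.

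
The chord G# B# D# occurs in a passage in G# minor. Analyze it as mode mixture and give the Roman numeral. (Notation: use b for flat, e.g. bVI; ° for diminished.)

I

G# is scale degree 1 in G# minor. Diatonically G# minor has G#m (i) on that degree; G#–B#–D# is instead the major chord native to G# major, so it takes the label I.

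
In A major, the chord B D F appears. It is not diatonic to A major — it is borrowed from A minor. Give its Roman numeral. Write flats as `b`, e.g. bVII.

ii°

The root B is the diatonic 2nd degree of A major; the borrowing shows in the chord quality. Diatonically A major has Bm (ii) on that degree; B–D–F is instead the diminished chord native to A minor, so it takes the label ii°.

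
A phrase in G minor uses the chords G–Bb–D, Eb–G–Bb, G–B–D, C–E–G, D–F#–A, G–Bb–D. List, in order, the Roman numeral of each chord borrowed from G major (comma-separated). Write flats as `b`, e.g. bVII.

I, IV

G minor has the diatonic set Gm, Adim, Bb, Cm, D, Eb, F (with V from harmonic minor). Of the given chords, G–Bb–D = Gm, Eb–G–Bb = Eb and D–F#–A = D are diatonic. G–B–D is not: scale degree 1 in G minor carries Gm (i). In G major the chord on that degree is G, so here it functions as I, borrowed from the parallel major. C–E–G is not: scale degree 4 in G minor carries Cm (iv). In G major the chord on that degree is C, so here it functions as IV, borrowed from the parallel major.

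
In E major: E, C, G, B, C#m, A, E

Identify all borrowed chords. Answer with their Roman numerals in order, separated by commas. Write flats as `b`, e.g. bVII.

bVI, bIII

E major has the diatonic set E, F#m, G#m, A, B, C#m, D#dim. Of the given chords, E, B, C#m and A are diatonic. But C (C–E–G) is foreign: the diatonic vi on degree 6 is C#m, whereas C comes from E minor. It is labeled bVI. G (G–B–D) doesn't fit — on degree 3 E major would have G#m (iii). G is the degree-3 chord of E minor, so it is the borrowed bIII.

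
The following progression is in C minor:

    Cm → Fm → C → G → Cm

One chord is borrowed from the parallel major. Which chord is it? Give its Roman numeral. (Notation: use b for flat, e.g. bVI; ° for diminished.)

The diatonic triads in C minor (with V from harmonic minor) are Cm, Ddim, Eb, Fm, G, Ab, Bb. Cm, Fm and G are all diatonic. But C (C–E–G) is foreign: the diatonic i on degree 1 is Cm, whereas C comes from C major. It is labeled I.

I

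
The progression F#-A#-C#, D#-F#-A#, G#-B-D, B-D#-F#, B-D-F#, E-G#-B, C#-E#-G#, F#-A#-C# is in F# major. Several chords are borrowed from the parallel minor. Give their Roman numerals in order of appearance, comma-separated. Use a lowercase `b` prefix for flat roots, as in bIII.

ii°, iv, bVII

In F# major the diatonic chords are F#, G#m, A#m, B, C#, D#m, E#dim. F#–A#–C# = F#, D#–F#–A# = D#m, B–D#–F# = B and C#–E#–G# = C# all belong to that set. But G#–B–D is foreign: the diatonic ii on degree 2 is G#m, whereas G#dim comes from F# minor. It is labeled ii°. B–D–F# is not: scale degree 4 in F# major carries B (IV). In F# minor the chord on that degree is Bm, so here it functions as iv, borrowed from the parallel minor. E–G#–B doesn't fit — on degree 7 F# major would have E#dim (vii°). E is the degree-7 chord of F# minor, so it is the borrowed bVII.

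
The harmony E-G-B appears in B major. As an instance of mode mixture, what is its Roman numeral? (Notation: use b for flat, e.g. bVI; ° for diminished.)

E is scale degree 4 in B major. The diatonic chord on degree 4 would be E (IV), but E–G–B is the minor chord from B minor. As a borrowed chord it is labeled iv.

iv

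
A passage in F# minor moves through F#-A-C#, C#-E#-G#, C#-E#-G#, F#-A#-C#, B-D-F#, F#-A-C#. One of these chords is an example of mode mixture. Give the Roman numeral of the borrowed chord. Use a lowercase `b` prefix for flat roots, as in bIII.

F# minor has the diatonic set F#m, G#dim, A, Bm, C#, D, E (with V from harmonic minor). F#–A–C# = F#m, C#–E#–G# = C# and B–D–F# = Bm are all diatonic. F#–A#–C# doesn't fit — on degree 1 F# minor would have F#m (i). F# is the degree-1 chord of F# major, so it is the borrowed I.

I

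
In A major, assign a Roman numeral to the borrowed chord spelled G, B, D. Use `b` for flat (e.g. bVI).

The root G is the lowered 7th scale degree — diatonically A major has G# there. The diatonic chord on degree 7 would be G#dim (vii°), but G–B–D is the major chord from A minor. As a borrowed chord it is labeled bVII.

bVII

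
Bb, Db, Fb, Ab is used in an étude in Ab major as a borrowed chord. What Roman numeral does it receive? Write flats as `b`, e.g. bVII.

iiø7

Bb is scale degree 2 in Ab major. The diatonic chord on degree 2 would be Bbm (ii), but Bb–Db–Fb–Ab is the half-diminished-seventh chord from Ab minor. As a borrowed chord it is labeled iiø7.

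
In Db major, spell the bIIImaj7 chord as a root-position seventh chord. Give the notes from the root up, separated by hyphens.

Fb-Ab-Cb-Eb

Scale degree 3 in Db major is F. bIIImaj7 uses the lowered form, Fb, taken from Db minor. Building the major-seventh chord from the parallel minor on Fb: Fb–Ab–Cb–Eb.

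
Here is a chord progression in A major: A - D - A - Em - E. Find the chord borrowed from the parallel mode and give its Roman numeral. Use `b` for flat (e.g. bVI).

v

In A major the diatonic chords are A, Bm, C#m, D, E, F#m, G#dim. A, D and E are all diatonic. Em (E–G–B) is not: scale degree 5 in A major carries E (V). In A minor the chord on that degree is Em, so here it functions as v, borrowed from the parallel minor.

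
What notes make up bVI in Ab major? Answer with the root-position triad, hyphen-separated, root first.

Fb-Ab-Cb

bVI is built on the lowered scale degree 6. In Ab major degree 6 is F; lowered it becomes Fb. Stacking thirds in Ab minor on Fb gives Fb–Ab–Cb.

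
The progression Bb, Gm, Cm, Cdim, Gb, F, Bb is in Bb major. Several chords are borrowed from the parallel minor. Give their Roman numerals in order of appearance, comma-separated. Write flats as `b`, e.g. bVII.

In Bb major the diatonic chords are Bb, Cm, Dm, Eb, F, Gm, Adim. Bb, Gm, Cm and F are all diatonic. Cdim (C–Eb–Gb) doesn't fit — on degree 2 Bb major would have Cm (ii). Cdim is the degree-2 chord of Bb minor, so it is the borrowed ii°. Gb (Gb–Bb–Db) is not: scale degree 6 in Bb major carries Gm (vi). In Bb minor the chord on that degree is Gb, so here it functions as bVI, borrowed from the parallel minor.

ii°, bVI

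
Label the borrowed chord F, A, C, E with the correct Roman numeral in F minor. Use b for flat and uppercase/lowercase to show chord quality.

Imaj7

F is scale degree 1 in F minor. F–A–C–E is a major-seventh chord — the form found in F major, not the diatonic i (Fm). Borrowed into F minor it is written Imaj7.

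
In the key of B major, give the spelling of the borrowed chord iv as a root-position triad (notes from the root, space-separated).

E G B

iv is built on scale degree 4, which is E in both B major and its parallel. In B minor the chord on E is E–G–B.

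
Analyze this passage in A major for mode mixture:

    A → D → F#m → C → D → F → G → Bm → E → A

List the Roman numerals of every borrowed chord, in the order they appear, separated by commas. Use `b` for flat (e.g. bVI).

In A major the diatonic chords are A, Bm, C#m, D, E, F#m, G#dim. A, D, F#m, Bm and E are all diatonic. C (C–E–G) is not: scale degree 3 in A major carries C#m (iii). In A minor the chord on that degree is C, so here it functions as bIII, borrowed from the parallel minor. But F (F–A–C) is foreign: the diatonic vi on degree 6 is F#m, whereas F comes from A minor. It is labeled bVI. But G (G–B–D) is foreign: the diatonic vii° on degree 7 is G#dim, whereas G comes from A minor. It is labeled bVII.

bIII, bVI, bVII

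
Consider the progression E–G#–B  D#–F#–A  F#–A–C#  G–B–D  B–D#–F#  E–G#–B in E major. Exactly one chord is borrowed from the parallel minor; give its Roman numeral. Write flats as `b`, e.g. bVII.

bIII

In E major the diatonic chords are E, F#m, G#m, A, B, C#m, D#dim. E–G#–B = E, D#–F#–A = D#dim, F#–A–C# = F#m and B–D#–F# = B all belong to that set. G–B–D doesn't fit — on degree 3 E major would have G#m (iii). G is the degree-3 chord of E minor, so it is the borrowed bIII.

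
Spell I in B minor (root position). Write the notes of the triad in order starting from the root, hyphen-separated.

I is built on scale degree 1, which is B in both B minor and its parallel. Stacking thirds in B major on B gives B–D#–F#.

B-D#-F#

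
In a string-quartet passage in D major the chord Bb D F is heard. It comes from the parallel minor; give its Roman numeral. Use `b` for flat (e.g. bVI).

The root Bb is the lowered 6th scale degree — diatonically D major has B there. Diatonically D major has Bm (vi) on that degree; Bb–D–F is instead the major chord native to D minor, so it takes the label bVI.

bVI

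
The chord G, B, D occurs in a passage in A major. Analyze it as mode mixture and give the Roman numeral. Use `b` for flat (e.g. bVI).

bVII

G is the lowered form of scale degree 7 in A major (the diatonic degree 7 is G#). Diatonically A major has G#dim (vii°) on that degree; G–B–D is instead the major chord native to A minor, so it takes the label bVII.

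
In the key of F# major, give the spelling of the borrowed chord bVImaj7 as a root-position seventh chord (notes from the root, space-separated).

Scale degree 6 in F# major is D#. bVImaj7 uses the lowered form, D, taken from F# minor. Building the major-seventh chord from the parallel minor on D: D–F#–A–C#.

D F# A C#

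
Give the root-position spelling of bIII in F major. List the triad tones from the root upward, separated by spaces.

bIII is built on the lowered scale degree 3. In F major degree 3 is A; lowered it becomes Ab. In F minor the chord on Ab is Ab–C–Eb.

Ab C Eb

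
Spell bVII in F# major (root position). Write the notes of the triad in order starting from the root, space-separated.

E G# B

bVII is built on the lowered scale degree 7. In F# major degree 7 is E#; lowered it becomes E. Stacking thirds in F# minor on E gives E–G#–B.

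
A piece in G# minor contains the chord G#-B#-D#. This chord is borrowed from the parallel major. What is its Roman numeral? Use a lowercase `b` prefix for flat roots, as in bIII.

G# is scale degree 1 in G# minor. G#–B#–D# is a major chord — the form found in G# major, not the diatonic i (G#m). Borrowed into G# minor it is written I.

I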